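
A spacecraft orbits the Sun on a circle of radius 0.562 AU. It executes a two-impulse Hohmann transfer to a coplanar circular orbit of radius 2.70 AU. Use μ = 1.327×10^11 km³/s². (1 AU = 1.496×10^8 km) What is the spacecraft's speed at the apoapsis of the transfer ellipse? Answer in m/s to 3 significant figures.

In km: r₁ = 0.562 × 1.496×10^8 = 8.40752×10^7 km; r₂ = 2.70 × 1.496×10^8 = 4.0392×10^8 km.
Transfer-ellipse semi-major axis a_t = (r₁ + r₂)/2 = (8.40752×10^7 + 4.0392×10^8)/2 = 2.439976×10^8 km.
The apoapsis of the transfer ellipse is at r = 4.0392×10^8 km.
Vis-viva: v = √[μ(2/r − 1/a_t)] = √[1.327×10^11 × (2/4.0392×10^8 − 1/2.439976×10^8)] = 10.64 km/s.

v = 10600 m/s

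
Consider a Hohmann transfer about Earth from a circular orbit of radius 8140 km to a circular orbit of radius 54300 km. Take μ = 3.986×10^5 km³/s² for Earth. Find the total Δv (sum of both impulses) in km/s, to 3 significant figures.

Semi-major axis of the transfer orbit: a_t = (8140 + 54300)/2 = 31220 km.
Circular speed at r₁: v₁ = √(μ/r₁) = √(3.986×10^5/8140) = 6.998 km/s.
On the transfer ellipse at r₁, vis-viva equation gives v_p = √[μ(2/r₁ − 1/a_t)] = 9.229 km/s.
First burn Δv₁ = |v_p − v₁| = 2.231 km/s.
Circular speed at r₂: v₂ = √(μ/r₂) = 2.709 km/s.
Transfer-orbit speed at r₂: v_a = √[μ(2/r₂ − 1/a_t)] = 1.383 km/s.
Second burn Δv₂ = |v₂ − v_a| = 1.326 km/s.
Total Δv = Δv₁ + Δv₂ = 3.557 km/s.

Δv = 3.56 km/s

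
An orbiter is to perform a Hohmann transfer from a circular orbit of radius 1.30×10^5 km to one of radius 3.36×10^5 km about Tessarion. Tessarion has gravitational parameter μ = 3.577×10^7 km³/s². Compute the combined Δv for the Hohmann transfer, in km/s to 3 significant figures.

Δv = 5.94 km/s

Transfer-ellipse semi-major axis a_t = (r₁ + r₂)/2 = (1.300×10^5 + 3.360×10^5)/2 = 2.330×10^5 km.
At r₁ the circular-orbit speed is v₁ = √(μ/r₁) = 16.588 km/s.
Transfer-orbit speed at r₁ (vis-viva): v_p = √[μ(2/r₁ − 1/a_t)] = 19.920 km/s.
First burn Δv₁ = |v_p − v₁| = 3.332 km/s.
At r₂, v₂ = √(μ/r₂) = 10.318 km/s.
Transfer-orbit speed at r₂: v_a = √[μ(2/r₂ − 1/a_t)] = 7.7070 km/s.
Second burn Δv₂ = |v₂ − v_a| = 2.611 km/s.
Total Δv = Δv₁ + Δv₂ = 5.943 km/s.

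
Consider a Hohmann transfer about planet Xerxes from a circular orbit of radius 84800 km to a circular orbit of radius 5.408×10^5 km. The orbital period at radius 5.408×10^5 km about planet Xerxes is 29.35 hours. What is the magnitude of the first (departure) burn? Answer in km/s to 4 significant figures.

Δv₁ = 25.57 km/s

From Kepler's third law T² = 4π²r³/μ at r = 5.408×10^5 km, T = 29.35 hours = 29.35 × 3600 s = 1.0566×10^5 s: μ = 4π²r³/T² = 5.59305×10^8 km³/s².
The Hohmann ellipse has a_t = (r₁ + r₂)/2 = 3.128×10^5 km.
Circular speed at r = 84800 km: v_c = √(μ/r) = 81.2132 km/s.
Vis-viva on the transfer ellipse at r = 84800 km gives v_t = √[μ(2/r − 1/a_t)] = 106.785 km/s.
Δv₁ = |v_t − v_c| = |106.785 − 81.2132| = 25.57 km/s.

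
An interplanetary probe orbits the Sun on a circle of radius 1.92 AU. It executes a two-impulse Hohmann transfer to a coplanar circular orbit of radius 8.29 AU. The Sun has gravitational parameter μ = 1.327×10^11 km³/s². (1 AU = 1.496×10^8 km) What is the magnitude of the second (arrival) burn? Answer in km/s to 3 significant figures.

Δv₂ = 4.00 km/s

In km: r₁ = 1.92 × 1.496×10^8 = 2.87232×10^8 km; r₂ = 8.29 × 1.496×10^8 = 1.240184×10^9 km.
Semi-major axis of the transfer orbit: a_t = (2.87232×10^8 + 1.240184×10^9)/2 = 7.63708×10^8 km.
On the circular orbit at r = 1.240184×10^9 km, v_c = √(μ/r) = 10.344 km/s.
Vis-viva on the transfer ellipse at r = 1.240184×10^9 km gives v_t = √[μ(2/r − 1/a_t)] = 6.3437 km/s.
Δv₂ = |v_t − v_c| = |6.3437 − 10.344| = 4.000 km/s.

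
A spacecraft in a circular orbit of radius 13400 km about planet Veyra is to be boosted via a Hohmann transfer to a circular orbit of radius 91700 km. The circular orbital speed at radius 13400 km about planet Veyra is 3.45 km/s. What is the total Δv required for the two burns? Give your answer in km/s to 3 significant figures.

Δv = 1.76 km/s

From the circular-orbit relation v² = μ/r at r = 13400 km: μ = v²r = (3.45)² × 13400 = 1.59494×10^5 km³/s².
Transfer-ellipse semi-major axis a_t = (r₁ + r₂)/2 = (13400 + 91700)/2 = 52550 km.
At r₁ the circular-orbit speed is v₁ = √(μ/r₁) = 3.450 km/s.
On the transfer ellipse at r₁, vis-viva gives v_p = √[μ(2/r₁ − 1/a_t)] = 4.557 km/s.
First burn Δv₁ = |v_p − v₁| = 1.107 km/s.
At r₂, v₂ = √(μ/r₂) = 1.31882 km/s.
Transfer-orbit speed at r₂: v_a = √[μ(2/r₂ − 1/a_t)] = 0.665967 km/s.
Second burn Δv₂ = |v₂ − v_a| = 0.6529 km/s.
Δv = Δv₁ + Δv₂ = 1.107 + 0.6529 = 1.760 km/s.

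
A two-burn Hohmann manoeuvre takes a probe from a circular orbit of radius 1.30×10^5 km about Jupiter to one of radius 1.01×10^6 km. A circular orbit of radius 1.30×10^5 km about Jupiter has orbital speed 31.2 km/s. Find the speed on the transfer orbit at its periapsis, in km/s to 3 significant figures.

v = 41.5 km/s

From the circular-orbit relation v² = μ/r at r = 1.30×10^5 km: μ = v²r = (31.2)² × 1.30×10^5 = 1.26547×10^8 km³/s².
The Hohmann ellipse has a_t = (r₁ + r₂)/2 = 5.700×10^5 km.
The periapsis of the transfer ellipse is at r = 1.300×10^5 km.
From the vis-viva equation, v = √[μ(2/r − 1/a_t)] = 41.53 km/s.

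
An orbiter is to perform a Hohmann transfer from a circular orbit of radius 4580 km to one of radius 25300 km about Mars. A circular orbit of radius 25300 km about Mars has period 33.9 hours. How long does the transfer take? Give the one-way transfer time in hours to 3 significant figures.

t = 7.69 hours

From Kepler's third law T² = 4π²r³/μ at r = 25300 km, T = 33.9 hours = 33.9 × 3600 s = 1.2204×10^5 s: μ = 4π²r³/T² = 42925.7 km³/s².
Transfer-ellipse semi-major axis a_t = (r₁ + r₂)/2 = (4580 + 25300)/2 = 14940 km.
Transfer time t = π√(a_t³/μ) = π√((14940)³ / 42925.7) = 27690 s.
Converting: 27690 s ÷ 3600 s/hour = 7.69 hours.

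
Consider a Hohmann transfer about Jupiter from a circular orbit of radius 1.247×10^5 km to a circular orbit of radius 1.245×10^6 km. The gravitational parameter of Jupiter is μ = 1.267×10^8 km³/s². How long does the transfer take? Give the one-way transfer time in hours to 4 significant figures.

t = 43.94 hours

The Hohmann ellipse has a_t = (r₁ + r₂)/2 = 6.8485×10^5 km.
By Kepler's third law the transfer-orbit period is T = 2π√(a_t³/μ), so t = T/2 = 1.582×10^5 s.
Converting: 1.582×10^5 s ÷ 3600 s/hour = 43.94 hours.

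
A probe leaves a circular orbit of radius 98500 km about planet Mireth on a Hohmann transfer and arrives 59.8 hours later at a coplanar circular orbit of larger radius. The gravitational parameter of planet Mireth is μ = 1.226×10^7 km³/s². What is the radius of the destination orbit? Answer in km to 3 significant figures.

Transfer time t = 59.8 hours = 2.1528×10^5 s, and t = π√(a_t³/μ).
So a_t = (μ t²/π²)^(1/3) = (1.226×10^7 × (2.1528×10^5)² / π²)^(1/3) = 3.8613×10^5 km.
Since a_t = (r₁ + r₂)/2, r₂ = 2a_t − r₁ = 2×3.8613×10^5 − 98500 = 6.7376×10^5 km.

r₂ = 6.74×10^5 km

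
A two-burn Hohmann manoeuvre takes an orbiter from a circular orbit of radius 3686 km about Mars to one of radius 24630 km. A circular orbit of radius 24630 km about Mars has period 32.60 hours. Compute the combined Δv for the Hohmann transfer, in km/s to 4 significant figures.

Δv = 1.733 km/s

From Kepler's third law T² = 4π²r³/μ at r = 24630 km, T = 32.60 hours = 32.60 × 3600 s = 1.1736×10^5 s: μ = 4π²r³/T² = 42826.5 km³/s².
The Hohmann ellipse has a_t = (r₁ + r₂)/2 = 14158 km.
Circular speed at r₁: v₁ = √(μ/r₁) = √(42826.5/3686) = 3.409 km/s.
Transfer-orbit speed at r₁ (vis-viva equation): v_p = √[μ(2/r₁ − 1/a_t)] = 4.496 km/s.
First burn Δv₁ = |v_p − v₁| = 1.087 km/s.
Circular speed at r₂: v₂ = √(μ/r₂) = 1.3186 km/s.
Transfer-orbit speed at r₂: v_a = √[μ(2/r₂ − 1/a_t)] = 0.67282 km/s.
Second burn Δv₂ = |v₂ − v_a| = 0.6458 km/s.
Total Δv = Δv₁ + Δv₂ = 1.733 km/s.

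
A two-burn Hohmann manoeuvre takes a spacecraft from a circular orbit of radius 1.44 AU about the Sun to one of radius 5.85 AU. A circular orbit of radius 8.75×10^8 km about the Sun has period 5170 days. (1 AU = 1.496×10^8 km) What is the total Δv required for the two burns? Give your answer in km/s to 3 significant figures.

From Kepler's third law T² = 4π²r³/μ at r = 8.75×10^8 km, T = 5170 days = 5170 × 86400 s = 4.46688×10^8 s: μ = 4π²r³/T² = 1.32549×10^11 km³/s².
In km: r₁ = 1.44 × 1.496×10^8 = 2.15424×10^8 km; r₂ = 5.85 × 1.496×10^8 = 8.7516×10^8 km.
The Hohmann ellipse has a_t = (r₁ + r₂)/2 = 5.45292×10^8 km.
Circular speed at r₁: v₁ = √(μ/r₁) = √(1.32549×10^11/2.15424×10^8) = 24.805 km/s.
Transfer-orbit speed at r₁ (vis-viva): v_p = √[μ(2/r₁ − 1/a_t)] = 31.425 km/s.
First burn Δv₁ = |v_p − v₁| = 6.620 km/s.
At r₂, v₂ = √(μ/r₂) = 12.30677 km/s.
Transfer-orbit speed at r₂: v_a = √[μ(2/r₂ − 1/a_t)] = 7.735287 km/s.
Second burn Δv₂ = |v₂ − v_a| = 4.571 km/s.
Δv = Δv₁ + Δv₂ = 6.620 + 4.571 = 11.19 km/s.

Δv = 11.2 km/s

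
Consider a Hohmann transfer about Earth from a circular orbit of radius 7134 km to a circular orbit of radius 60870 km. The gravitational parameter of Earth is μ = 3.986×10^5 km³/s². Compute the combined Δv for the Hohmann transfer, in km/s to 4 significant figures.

The Hohmann ellipse has a_t = (r₁ + r₂)/2 = 34002 km.
At r₁ the circular-orbit speed is v₁ = √(μ/r₁) = 7.4748 km/s.
Transfer-orbit speed at r₁ (vis-viva equation): v_p = √[μ(2/r₁ − 1/a_t)] = 10.001 km/s.
First burn Δv₁ = |v_p − v₁| = 2.526 km/s.
At r₂, v₂ = √(μ/r₂) = 2.559 km/s.
Transfer-orbit speed at r₂: v_a = √[μ(2/r₂ − 1/a_t)] = 1.172 km/s.
Second burn Δv₂ = |v₂ − v_a| = 1.387 km/s.
Total Δv = Δv₁ + Δv₂ = 3.913 km/s.

Δv = 3.913 km/s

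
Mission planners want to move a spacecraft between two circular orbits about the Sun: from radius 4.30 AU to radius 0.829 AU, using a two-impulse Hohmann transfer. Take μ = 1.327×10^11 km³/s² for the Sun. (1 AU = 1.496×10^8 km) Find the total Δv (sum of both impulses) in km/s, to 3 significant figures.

In km: r₁ = 4.30 × 1.496×10^8 = 6.4328×10^8 km; r₂ = 0.829 × 1.496×10^8 = 1.240184×10^8 km.
The Hohmann ellipse has a_t = (r₁ + r₂)/2 = 3.836492×10^8 km.
At r₁ the circular-orbit speed is v₁ = √(μ/r₁) = 14.363 km/s.
Transfer-orbit speed at r₁ (vis-viva): v_a = √[μ(2/r₁ − 1/a_t)] = 8.1660 km/s.
First burn Δv₁ = |v_a − v₁| = 6.197 km/s.
At r₂, v₂ = √(μ/r₂) = 32.711 km/s.
Transfer-orbit speed at r₂: v_p = √[μ(2/r₂ − 1/a_t)] = 42.357 km/s.
Second burn Δv₂ = |v₂ − v_p| = 9.646 km/s.
Δv = Δv₁ + Δv₂ = 6.197 + 9.646 = 15.84 km/s.

Δv = 15.8 km/s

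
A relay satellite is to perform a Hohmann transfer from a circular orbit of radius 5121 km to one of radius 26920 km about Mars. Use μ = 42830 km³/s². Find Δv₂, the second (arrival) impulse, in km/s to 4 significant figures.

Semi-major axis of the transfer orbit: a_t = (5121 + 26920)/2 = 16020.5 km.
Circular speed at r = 26920 km: v_c = √(μ/r) = 1.26135 km/s.
Transfer-orbit speed at the same r (vis-viva, a = a_t): v_t = √[μ(2/r − 1/a_t)] = 0.713142 km/s.
Δv₂ = |v_t − v_c| = |0.713142 − 1.26135| = 0.5482 km/s.

Δv₂ = 0.5482 km/s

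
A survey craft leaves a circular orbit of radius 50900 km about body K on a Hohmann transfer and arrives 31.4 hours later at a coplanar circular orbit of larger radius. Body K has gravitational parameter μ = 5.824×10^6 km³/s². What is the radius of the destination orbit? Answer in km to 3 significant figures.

Transfer time t = 31.4 hours = 1.1304×10^5 s, and t = π√(a_t³/μ).
So a_t = (μ t²/π²)^(1/3) = (5.824×10^6 × (1.1304×10^5)² / π²)^(1/3) = 1.9609×10^5 km.
Since a_t = (r₁ + r₂)/2, r₂ = 2a_t − r₁ = 2×1.9609×10^5 − 50900 = 3.4128×10^5 km.

r₂ = 3.41×10^5 km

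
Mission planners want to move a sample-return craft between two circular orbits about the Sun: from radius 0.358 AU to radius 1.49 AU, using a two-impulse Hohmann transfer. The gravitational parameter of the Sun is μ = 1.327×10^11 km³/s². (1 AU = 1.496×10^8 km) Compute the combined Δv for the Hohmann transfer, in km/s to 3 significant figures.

Δv = 22.6 km/s

In km: r₁ = 0.358 × 1.496×10^8 = 5.35568×10^7 km; r₂ = 1.49 × 1.496×10^8 = 2.22904×10^8 km.
Transfer-ellipse semi-major axis a_t = (r₁ + r₂)/2 = (5.35568×10^7 + 2.22904×10^8)/2 = 1.382304×10^8 km.
Circular speed at r₁: v₁ = √(μ/r₁) = √(1.327×10^11/5.35568×10^7) = 49.78 km/s.
On the transfer ellipse at r₁, vis-viva equation gives v_p = √[μ(2/r₁ − 1/a_t)] = 63.21 km/s.
First burn Δv₁ = |v_p − v₁| = 13.43 km/s.
Circular speed at r₂: v₂ = √(μ/r₂) = 24.399 km/s.
Transfer-orbit speed at r₂: v_a = √[μ(2/r₂ − 1/a_t)] = 15.187 km/s.
Second burn Δv₂ = |v₂ − v_a| = 9.212 km/s.
Δv = Δv₁ + Δv₂ = 13.43 + 9.212 = 22.64 km/s.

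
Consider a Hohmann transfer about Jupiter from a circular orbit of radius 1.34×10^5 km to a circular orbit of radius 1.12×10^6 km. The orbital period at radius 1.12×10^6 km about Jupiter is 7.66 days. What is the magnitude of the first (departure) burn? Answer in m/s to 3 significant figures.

Δv₁ = 10300 m/s

From Kepler's third law T² = 4π²r³/μ at r = 1.12×10^6 km, T = 7.66 days = 7.66 × 86400 s = 6.61824×10^5 s: μ = 4π²r³/T² = 1.26628×10^8 km³/s².
Semi-major axis of the transfer orbit: a_t = (1.340×10^5 + 1.120×10^6)/2 = 6.270×10^5 km.
Circular speed at r = 1.340×10^5 km: v_c = √(μ/r) = 30.741 km/s.
Transfer-orbit speed at the same r (vis-viva, a = a_t): v_t = √[μ(2/r − 1/a_t)] = 41.085 km/s.
Δv₁ = |v_t − v_c| = |41.085 − 30.741| = 10.34 km/s.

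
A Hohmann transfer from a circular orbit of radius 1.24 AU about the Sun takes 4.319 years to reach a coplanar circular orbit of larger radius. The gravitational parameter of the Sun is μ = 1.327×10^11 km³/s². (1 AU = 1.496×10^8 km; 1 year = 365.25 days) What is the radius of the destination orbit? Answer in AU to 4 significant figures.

r₂ = 7.179 AU

In km: r₁ = 1.24 × 1.496×10^8 = 1.85504×10^8 km.
Transfer time t = 4.319 years × 365.25 × 86400 s = 1.362972744×10^8 s, and t = π√(a_t³/μ).
So a_t = (μ t²/π²)^(1/3) = (1.327×10^11 × (1.362972744×10^8)² / π²)^(1/3) = 6.2977×10^8 km.
Since a_t = (r₁ + r₂)/2, r₂ = 2a_t − r₁ = 2×6.2977×10^8 − 1.85504×10^8 = 1.074036×10^9 km.
In AU: r₂ = 1.074036×10^9 / 1.496×10^8 = 7.179 AU.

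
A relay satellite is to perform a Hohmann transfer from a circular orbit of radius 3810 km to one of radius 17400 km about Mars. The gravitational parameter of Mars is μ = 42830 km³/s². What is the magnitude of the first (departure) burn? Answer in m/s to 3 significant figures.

Δv₁ = 942 m/s

Transfer-ellipse semi-major axis a_t = (r₁ + r₂)/2 = (3810 + 17400)/2 = 10605 km.
On the circular orbit at r = 3810 km, v_c = √(μ/r) = 3.3528 km/s.
Vis-viva on the transfer ellipse at r = 3810 km gives v_t = √[μ(2/r − 1/a_t)] = 4.2947 km/s.
Δv₁ = |v_t − v_c| = |4.2947 − 3.3528| = 0.9419 km/s.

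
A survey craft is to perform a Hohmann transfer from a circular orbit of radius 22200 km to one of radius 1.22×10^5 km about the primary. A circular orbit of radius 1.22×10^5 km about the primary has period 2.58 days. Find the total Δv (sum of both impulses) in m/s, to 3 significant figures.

Δv = 3960 m/s

From Kepler's third law T² = 4π²r³/μ at r = 1.22×10^5 km, T = 2.58 days = 2.58 × 86400 s = 2.22912×10^5 s: μ = 4π²r³/T² = 1.44269×10^6 km³/s².
Semi-major axis of the transfer orbit: a_t = (22200 + 1.220×10^5)/2 = 72100 km.
Circular speed at r₁: v₁ = √(μ/r₁) = √(1.44269×10^6/22200) = 8.0614 km/s.
On the transfer ellipse at r₁, vis-viva equation gives v_p = √[μ(2/r₁ − 1/a_t)] = 10.486 km/s.
First burn Δv₁ = |v_p − v₁| = 2.425 km/s.
At r₂, v₂ = √(μ/r₂) = 3.439 km/s.
Transfer-orbit speed at r₂: v_a = √[μ(2/r₂ − 1/a_t)] = 1.908 km/s.
Second burn Δv₂ = |v₂ − v_a| = 1.531 km/s.
Total Δv = Δv₁ + Δv₂ = 3.956 km/s.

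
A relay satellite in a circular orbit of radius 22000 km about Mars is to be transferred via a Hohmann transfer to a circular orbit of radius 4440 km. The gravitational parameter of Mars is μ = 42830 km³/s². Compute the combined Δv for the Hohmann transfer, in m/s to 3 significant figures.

Δv = 1490 m/s

Semi-major axis of the transfer orbit: a_t = (22000 + 4440)/2 = 13220 km.
At r₁ the circular-orbit speed is v₁ = √(μ/r₁) = 1.395284 km/s.
On the transfer ellipse at r₁, vis-viva gives v_a = √[μ(2/r₁ − 1/a_t)] = 0.8086088 km/s.
First burn Δv₁ = |v_a − v₁| = 0.58668 km/s.
At r₂, v₂ = √(μ/r₂) = 3.10586 km/s.
Transfer-orbit speed at r₂: v_p = √[μ(2/r₂ − 1/a_t)] = 4.00662 km/s.
Second burn Δv₂ = |v₂ − v_p| = 0.90076 km/s.
Δv = Δv₁ + Δv₂ = 0.58668 + 0.90076 = 1.487 km/s.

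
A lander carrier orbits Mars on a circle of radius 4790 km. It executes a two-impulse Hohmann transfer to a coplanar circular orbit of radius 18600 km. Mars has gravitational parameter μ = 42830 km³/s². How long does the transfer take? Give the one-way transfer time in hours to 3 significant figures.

t = 5.33 hours

Semi-major axis of the transfer orbit: a_t = (4790 + 18600)/2 = 11695 km.
Half the transfer-orbit period gives t = π√(a_t³/μ) = 19200 s.
Converting: 19200 s ÷ 3600 s/hour = 5.33 hours.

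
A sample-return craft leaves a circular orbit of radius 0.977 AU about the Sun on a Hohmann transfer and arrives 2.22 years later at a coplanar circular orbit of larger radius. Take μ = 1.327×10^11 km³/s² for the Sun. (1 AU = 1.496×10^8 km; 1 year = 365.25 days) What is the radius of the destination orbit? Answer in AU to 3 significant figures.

In km: r₁ = 0.977 × 1.496×10^8 = 1.461592×10^8 km.
Transfer time t = 2.22 years × 365.25 × 86400 s = 7.0057872×10^7 s, and t = π√(a_t³/μ).
So a_t = (μ t²/π²)^(1/3) = (1.327×10^11 × (7.0057872×10^7)² / π²)^(1/3) = 4.0411×10^8 km.
Since a_t = (r₁ + r₂)/2, r₂ = 2a_t − r₁ = 2×4.0411×10^8 − 1.461592×10^8 = 6.620608×10^8 km.
In AU: r₂ = 6.620608×10^8 / 1.496×10^8 = 4.43 AU.

r₂ = 4.43 AU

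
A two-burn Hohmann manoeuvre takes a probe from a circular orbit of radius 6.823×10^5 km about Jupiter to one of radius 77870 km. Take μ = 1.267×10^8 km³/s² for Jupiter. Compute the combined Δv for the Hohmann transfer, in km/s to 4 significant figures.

Δv = 21.17 km/s

Semi-major axis of the transfer orbit: a_t = (6.823×10^5 + 77870)/2 = 3.80085×10^5 km.
At r₁ the circular-orbit speed is v₁ = √(μ/r₁) = 13.627 km/s.
On the transfer ellipse at r₁, vis-viva gives v_a = √[μ(2/r₁ − 1/a_t)] = 6.1680 km/s.
First burn Δv₁ = |v_a − v₁| = 7.459 km/s.
At r₂, v₂ = √(μ/r₂) = 40.337 km/s.
Transfer-orbit speed at r₂: v_p = √[μ(2/r₂ − 1/a_t)] = 54.044 km/s.
Second burn Δv₂ = |v₂ − v_p| = 13.71 km/s.
Δv = Δv₁ + Δv₂ = 7.459 + 13.71 = 21.17 km/s.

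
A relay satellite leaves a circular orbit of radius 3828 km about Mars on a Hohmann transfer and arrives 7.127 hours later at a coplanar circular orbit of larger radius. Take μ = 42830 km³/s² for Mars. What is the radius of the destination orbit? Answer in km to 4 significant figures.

r₂ = 24550 km

Transfer time t = 7.127 hours = 25657.2 s, and t = π√(a_t³/μ).
So a_t = (μ t²/π²)^(1/3) = (42830 × (25657.2)² / π²)^(1/3) = 14189 km.
Since a_t = (r₁ + r₂)/2, r₂ = 2a_t − r₁ = 2×14189 − 3828 = 24550 km.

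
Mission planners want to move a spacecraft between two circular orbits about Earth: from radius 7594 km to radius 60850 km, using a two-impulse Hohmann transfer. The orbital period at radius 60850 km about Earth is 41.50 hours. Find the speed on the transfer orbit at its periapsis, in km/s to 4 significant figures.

From Kepler's third law T² = 4π²r³/μ at r = 60850 km, T = 41.50 hours = 41.50 × 3600 s = 1.494×10^5 s: μ = 4π²r³/T² = 3.98511×10^5 km³/s².
Semi-major axis of the transfer orbit: a_t = (7594 + 60850)/2 = 34222 km.
At periapsis, r = 7594 km.
Vis-viva: v = √[μ(2/r − 1/a_t)] = √[3.98511×10^5 × (2/7594 − 1/34222)] = 9.660 km/s.

v = 9.660 km/s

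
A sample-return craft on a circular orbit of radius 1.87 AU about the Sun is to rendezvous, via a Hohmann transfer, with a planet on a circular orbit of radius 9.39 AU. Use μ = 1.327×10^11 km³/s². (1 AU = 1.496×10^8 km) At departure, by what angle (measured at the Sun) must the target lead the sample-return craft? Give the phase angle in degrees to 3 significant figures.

In km: r₁ = 1.87 × 1.496×10^8 = 2.79752×10^8 km; r₂ = 9.39 × 1.496×10^8 = 1.404744×10^9 km.
The Hohmann ellipse has a_t = (r₁ + r₂)/2 = 8.42248×10^8 km.
The half-period of the transfer ellipse is t = π√(a_t³/μ) = 2.108×10^8 s.
Target angular speed ω₂ = √(μ/r₂³) = 6.919×10^-9 rad/s.
Angle swept by the target during transfer: ω₂·t = 1.4585 rad = 83.57°.
The sample-return craft traverses 180° on the transfer ellipse, so the target must lead by 180° − 83.57° = 96.4°.

φ = 96.4°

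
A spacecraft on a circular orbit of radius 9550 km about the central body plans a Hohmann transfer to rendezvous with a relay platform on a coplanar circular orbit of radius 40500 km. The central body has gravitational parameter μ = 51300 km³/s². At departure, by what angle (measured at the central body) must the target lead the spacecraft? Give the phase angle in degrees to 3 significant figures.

φ = 92.6°

Transfer-ellipse semi-major axis a_t = (r₁ + r₂)/2 = (9550 + 40500)/2 = 25025 km.
The half-period of the transfer ellipse is t = π√(a_t³/μ) = 54910 s.
The target's mean motion on its circular orbit is ω₂ = √(μ/r₂³) = 2.779×10^-5 rad/s.
Angle swept by the target during transfer: ω₂·t = 1.526 rad = 87.43°.
The spacecraft traverses 180° on the transfer ellipse, so the target must lead by 180° − 87.43° = 92.6°.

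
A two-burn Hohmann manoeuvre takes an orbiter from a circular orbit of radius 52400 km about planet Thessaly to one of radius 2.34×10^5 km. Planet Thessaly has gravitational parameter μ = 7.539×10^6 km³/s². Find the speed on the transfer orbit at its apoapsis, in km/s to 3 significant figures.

The Hohmann ellipse has a_t = (r₁ + r₂)/2 = 1.432×10^5 km.
At apoapsis, r = 2.340×10^5 km.
Vis-viva: v = √[μ(2/r − 1/a_t)] = √[7.539×10^6 × (2/2.340×10^5 − 1/1.432×10^5)] = 3.434 km/s.

v = 3.43 km/s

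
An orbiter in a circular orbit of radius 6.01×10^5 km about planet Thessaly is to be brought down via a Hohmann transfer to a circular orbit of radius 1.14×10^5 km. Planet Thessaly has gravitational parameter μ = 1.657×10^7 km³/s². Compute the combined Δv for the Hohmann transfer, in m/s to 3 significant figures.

Δv = 5860 m/s

Transfer-ellipse semi-major axis a_t = (r₁ + r₂)/2 = (6.010×10^5 + 1.140×10^5)/2 = 3.575×10^5 km.
Circular speed at r₁: v₁ = √(μ/r₁) = √(1.657×10^7/6.010×10^5) = 5.2508 km/s.
On the transfer ellipse at r₁, vis-viva gives v_a = √[μ(2/r₁ − 1/a_t)] = 2.9651 km/s.
First burn Δv₁ = |v_a − v₁| = 2.2857 km/s.
Circular speed at r₂: v₂ = √(μ/r₂) = 12.0562 km/s.
Transfer-orbit speed at r₂: v_p = √[μ(2/r₂ − 1/a_t)] = 15.6318 km/s.
Second burn Δv₂ = |v₂ − v_p| = 3.5756 km/s.
Δv = Δv₁ + Δv₂ = 2.2857 + 3.5756 = 5.861 km/s.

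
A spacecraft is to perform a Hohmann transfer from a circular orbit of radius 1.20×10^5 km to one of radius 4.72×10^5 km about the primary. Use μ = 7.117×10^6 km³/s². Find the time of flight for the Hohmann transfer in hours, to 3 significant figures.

t = 52.7 hours

The Hohmann ellipse has a_t = (r₁ + r₂)/2 = 2.960×10^5 km.
By Kepler's third law the transfer-orbit period is T = 2π√(a_t³/μ), so t = T/2 = 1.896×10^5 s.
Converting: 1.896×10^5 s ÷ 3600 s/hour = 52.7 hours.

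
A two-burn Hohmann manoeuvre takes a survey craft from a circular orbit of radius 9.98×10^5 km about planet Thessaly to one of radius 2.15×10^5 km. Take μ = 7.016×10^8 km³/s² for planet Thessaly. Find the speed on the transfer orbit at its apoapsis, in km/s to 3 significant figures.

Transfer-ellipse semi-major axis a_t = (r₁ + r₂)/2 = (9.980×10^5 + 2.150×10^5)/2 = 6.065×10^5 km.
At apoapsis, r = 9.980×10^5 km.
From the vis-viva equation, v = √[μ(2/r − 1/a_t)] = 15.79 km/s.

v = 15.8 km/s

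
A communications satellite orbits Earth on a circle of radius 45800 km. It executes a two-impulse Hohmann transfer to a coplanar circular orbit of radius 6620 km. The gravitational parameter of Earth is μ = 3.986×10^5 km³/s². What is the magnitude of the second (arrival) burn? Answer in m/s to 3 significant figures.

Δv₂ = 2500 m/s

The Hohmann ellipse has a_t = (r₁ + r₂)/2 = 26210 km.
On the circular orbit at r = 6620 km, v_c = √(μ/r) = 7.75961 km/s.
Transfer-orbit speed at the same r (vis-viva, a = a_t): v_t = √[μ(2/r − 1/a_t)] = 10.2574 km/s.
Δv₂ = |v_t − v_c| = |10.2574 − 7.75961| = 2.498 km/s.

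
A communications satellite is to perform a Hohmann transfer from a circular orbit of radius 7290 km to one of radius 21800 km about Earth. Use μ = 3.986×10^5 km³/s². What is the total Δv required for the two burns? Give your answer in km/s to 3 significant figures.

Δv = 2.91 km/s

Transfer-ellipse semi-major axis a_t = (r₁ + r₂)/2 = (7290 + 21800)/2 = 14545 km.
At r₁ the circular-orbit speed is v₁ = √(μ/r₁) = 7.3944 km/s.
Transfer-orbit speed at r₁ (vis-viva): v_p = √[μ(2/r₁ − 1/a_t)] = 9.0527 km/s.
First burn Δv₁ = |v_p − v₁| = 1.658 km/s.
Circular speed at r₂: v₂ = √(μ/r₂) = 4.276 km/s.
Transfer-orbit speed at r₂: v_a = √[μ(2/r₂ − 1/a_t)] = 3.027 km/s.
Second burn Δv₂ = |v₂ − v_a| = 1.249 km/s.
Δv = Δv₁ + Δv₂ = 1.658 + 1.249 = 2.907 km/s.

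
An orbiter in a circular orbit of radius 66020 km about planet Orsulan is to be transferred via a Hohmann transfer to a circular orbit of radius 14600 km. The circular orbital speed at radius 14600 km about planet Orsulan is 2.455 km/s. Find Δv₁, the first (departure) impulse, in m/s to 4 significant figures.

Δv₁ = 459.7 m/s

From the circular-orbit relation v² = μ/r at r = 14600 km: μ = v²r = (2.455)² × 14600 = 87994.6 km³/s².
Semi-major axis of the transfer orbit: a_t = (66020 + 14600)/2 = 40310 km.
On the circular orbit at r = 66020 km, v_c = √(μ/r) = 1.1545 km/s.
Vis-viva on the transfer ellipse at r = 66020 km gives v_t = √[μ(2/r − 1/a_t)] = 0.69480 km/s.
Δv₁ = |v_t − v_c| = |0.69480 − 1.1545| = 0.4597 km/s.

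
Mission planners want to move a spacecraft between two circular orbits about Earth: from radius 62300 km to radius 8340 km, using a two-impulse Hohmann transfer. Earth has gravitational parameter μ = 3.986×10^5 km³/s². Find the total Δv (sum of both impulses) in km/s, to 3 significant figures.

Δv = 3.57 km/s

Transfer-ellipse semi-major axis a_t = (r₁ + r₂)/2 = (62300 + 8340)/2 = 35320 km.
At r₁ the circular-orbit speed is v₁ = √(μ/r₁) = 2.5294 km/s.
On the transfer ellipse at r₁, vis-viva gives v_a = √[μ(2/r₁ − 1/a_t)] = 1.2291 km/s.
First burn Δv₁ = |v_a − v₁| = 1.3003 km/s.
At r₂, v₂ = √(μ/r₂) = 6.9133 km/s.
Transfer-orbit speed at r₂: v_p = √[μ(2/r₂ − 1/a_t)] = 9.1816 km/s.
Second burn Δv₂ = |v₂ − v_p| = 2.2683 km/s.
Δv = Δv₁ + Δv₂ = 1.3003 + 2.2683 = 3.569 km/s.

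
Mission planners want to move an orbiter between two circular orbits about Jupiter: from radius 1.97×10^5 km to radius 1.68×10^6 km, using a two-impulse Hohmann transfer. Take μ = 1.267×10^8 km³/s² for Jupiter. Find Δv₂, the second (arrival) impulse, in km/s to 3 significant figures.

The Hohmann ellipse has a_t = (r₁ + r₂)/2 = 9.385×10^5 km.
Circular speed at r = 1.680×10^6 km: v_c = √(μ/r) = 8.684 km/s.
Transfer-orbit speed at the same r (vis-viva, a = a_t): v_t = √[μ(2/r − 1/a_t)] = 3.979 km/s.
Δv₂ = |v_t − v_c| = |3.979 − 8.684| = 4.705 km/s.

Δv₂ = 4.71 km/s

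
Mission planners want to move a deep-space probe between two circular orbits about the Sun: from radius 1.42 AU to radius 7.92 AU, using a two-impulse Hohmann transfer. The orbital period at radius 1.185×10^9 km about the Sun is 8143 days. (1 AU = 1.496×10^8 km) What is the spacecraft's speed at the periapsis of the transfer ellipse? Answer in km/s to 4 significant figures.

v = 32.55 km/s

From Kepler's third law T² = 4π²r³/μ at r = 1.185×10^9 km, T = 8143 days = 8143 × 86400 s = 7.035552×10^8 s: μ = 4π²r³/T² = 1.32715×10^11 km³/s².
In km: r₁ = 1.42 × 1.496×10^8 = 2.12432×10^8 km; r₂ = 7.92 × 1.496×10^8 = 1.184832×10^9 km.
The Hohmann ellipse has a_t = (r₁ + r₂)/2 = 6.98632×10^8 km.
At periapsis, r = 2.12432×10^8 km.
From the vis-viva equation, v = √[μ(2/r − 1/a_t)] = 32.55 km/s.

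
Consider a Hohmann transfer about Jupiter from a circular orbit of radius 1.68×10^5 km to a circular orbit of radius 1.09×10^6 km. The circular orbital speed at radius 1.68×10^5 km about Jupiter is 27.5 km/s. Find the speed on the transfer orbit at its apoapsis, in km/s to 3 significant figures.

v = 5.58 km/s

From the circular-orbit relation v² = μ/r at r = 1.68×10^5 km: μ = v²r = (27.5)² × 1.68×10^5 = 1.27050×10^8 km³/s².
The Hohmann ellipse has a_t = (r₁ + r₂)/2 = 6.290×10^5 km.
The apoapsis of the transfer ellipse is at r = 1.090×10^6 km.
Vis-viva: v = √[μ(2/r − 1/a_t)] = √[1.27050×10^8 × (2/1.090×10^6 − 1/6.290×10^5)] = 5.580 km/s.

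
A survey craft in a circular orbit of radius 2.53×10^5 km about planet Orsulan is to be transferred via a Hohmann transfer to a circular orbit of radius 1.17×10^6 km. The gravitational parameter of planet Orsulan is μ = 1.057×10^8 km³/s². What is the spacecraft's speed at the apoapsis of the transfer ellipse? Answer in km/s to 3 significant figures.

The Hohmann ellipse has a_t = (r₁ + r₂)/2 = 7.115×10^5 km.
At apoapsis, r = 1.170×10^6 km.
From the vis-viva equation, v = √[μ(2/r − 1/a_t)] = 5.668 km/s.

v = 5.67 km/s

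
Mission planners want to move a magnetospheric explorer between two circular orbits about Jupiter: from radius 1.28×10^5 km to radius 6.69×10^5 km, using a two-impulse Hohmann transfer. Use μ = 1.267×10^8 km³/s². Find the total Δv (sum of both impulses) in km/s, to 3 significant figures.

Δv = 15.3 km/s

Transfer-ellipse semi-major axis a_t = (r₁ + r₂)/2 = (1.280×10^5 + 6.690×10^5)/2 = 3.985×10^5 km.
At r₁ the circular-orbit speed is v₁ = √(μ/r₁) = 31.46178 km/s.
Transfer-orbit speed at r₁ (v² = μ(2/r − 1/a)): v_p = √[μ(2/r₁ − 1/a_t)] = 40.76451 km/s.
First burn Δv₁ = |v_p − v₁| = 9.30273 km/s.
At r₂, v₂ = √(μ/r₂) = 13.7618 km/s.
Transfer-orbit speed at r₂: v_a = √[μ(2/r₂ − 1/a_t)] = 7.79949 km/s.
Second burn Δv₂ = |v₂ − v_a| = 5.96231 km/s.
Total Δv = Δv₁ + Δv₂ = 15.27 km/s.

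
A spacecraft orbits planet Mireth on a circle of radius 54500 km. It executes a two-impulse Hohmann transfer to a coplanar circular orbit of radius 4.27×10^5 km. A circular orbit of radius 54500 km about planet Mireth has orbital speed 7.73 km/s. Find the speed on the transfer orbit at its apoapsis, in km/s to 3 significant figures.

From the circular-orbit relation v² = μ/r at r = 54500 km: μ = v²r = (7.73)² × 54500 = 3.25653×10^6 km³/s².
Semi-major axis of the transfer orbit: a_t = (54500 + 4.270×10^5)/2 = 2.4075×10^5 km.
At apoapsis, r = 4.270×10^5 km.
Applying v² = μ(2/r − 1/a_t): v = 1.314 km/s.

v = 1.31 km/s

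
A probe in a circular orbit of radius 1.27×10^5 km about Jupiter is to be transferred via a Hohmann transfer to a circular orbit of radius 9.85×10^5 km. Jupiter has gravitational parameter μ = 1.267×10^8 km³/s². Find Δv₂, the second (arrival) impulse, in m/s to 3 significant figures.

Δv₂ = 5920 m/s

Semi-major axis of the transfer orbit: a_t = (1.270×10^5 + 9.850×10^5)/2 = 5.560×10^5 km.
On the circular orbit at r = 9.850×10^5 km, v_c = √(μ/r) = 11.341 km/s.
Transfer-orbit speed at the same r (vis-viva, a = a_t): v_t = √[μ(2/r − 1/a_t)] = 5.4204 km/s.
Δv₂ = |v_t − v_c| = |5.4204 − 11.341| = 5.921 km/s.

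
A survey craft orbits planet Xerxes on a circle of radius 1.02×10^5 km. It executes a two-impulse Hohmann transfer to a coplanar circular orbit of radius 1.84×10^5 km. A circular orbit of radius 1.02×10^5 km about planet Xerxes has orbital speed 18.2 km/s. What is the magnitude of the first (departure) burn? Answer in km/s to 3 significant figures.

Δv₁ = 2.44 km/s

From the circular-orbit relation v² = μ/r at r = 1.02×10^5 km: μ = v²r = (18.2)² × 1.02×10^5 = 3.37865×10^7 km³/s².
Semi-major axis of the transfer orbit: a_t = (1.020×10^5 + 1.840×10^5)/2 = 1.430×10^5 km.
On the circular orbit at r = 1.020×10^5 km, v_c = √(μ/r) = 18.200 km/s.
Transfer-orbit speed at the same r (vis-viva, a = a_t): v_t = √[μ(2/r − 1/a_t)] = 20.645 km/s.
Δv₁ = |v_t − v_c| = |20.645 − 18.200| = 2.445 km/s.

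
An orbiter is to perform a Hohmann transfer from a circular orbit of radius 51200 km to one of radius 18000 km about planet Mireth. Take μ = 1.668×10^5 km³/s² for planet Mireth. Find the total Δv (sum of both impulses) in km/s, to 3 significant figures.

Δv = 1.16 km/s

The Hohmann ellipse has a_t = (r₁ + r₂)/2 = 34600 km.
Circular speed at r₁: v₁ = √(μ/r₁) = √(1.668×10^5/51200) = 1.80494 km/s.
On the transfer ellipse at r₁, vis-viva equation gives v_a = √[μ(2/r₁ − 1/a_t)] = 1.30185 km/s.
First burn Δv₁ = |v_a − v₁| = 0.5031 km/s.
Circular speed at r₂: v₂ = √(μ/r₂) = 3.0441 km/s.
Transfer-orbit speed at r₂: v_p = √[μ(2/r₂ − 1/a_t)] = 3.7030 km/s.
Second burn Δv₂ = |v₂ − v_p| = 0.6589 km/s.
Total Δv = Δv₁ + Δv₂ = 1.162 km/s.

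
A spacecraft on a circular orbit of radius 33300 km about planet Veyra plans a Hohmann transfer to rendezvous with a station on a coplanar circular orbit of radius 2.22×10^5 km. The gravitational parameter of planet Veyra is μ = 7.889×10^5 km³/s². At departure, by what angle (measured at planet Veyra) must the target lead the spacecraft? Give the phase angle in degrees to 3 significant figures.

φ = 102°

Semi-major axis of the transfer orbit: a_t = (33300 + 2.220×10^5)/2 = 1.2765×10^5 km.
The half-period of the transfer ellipse is t = π√(a_t³/μ) = 1.61313×10^5 s.
Target angular speed ω₂ = √(μ/r₂³) = 8.49144×10^-6 rad/s.
Angle swept by the target during transfer: ω₂·t = 1.3698 rad = 78.48°.
Arrival is 180° from departure on the ellipse, so φ = 180° − 78.48° = 102°.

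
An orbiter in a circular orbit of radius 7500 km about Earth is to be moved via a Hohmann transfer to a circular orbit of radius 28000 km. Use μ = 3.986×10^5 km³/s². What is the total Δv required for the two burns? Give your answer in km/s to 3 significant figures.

Transfer-ellipse semi-major axis a_t = (r₁ + r₂)/2 = (7500 + 28000)/2 = 17750 km.
At r₁ the circular-orbit speed is v₁ = √(μ/r₁) = 7.2902 km/s.
Transfer-orbit speed at r₁ (v² = μ(2/r − 1/a)): v_p = √[μ(2/r₁ − 1/a_t)] = 9.1563 km/s.
First burn Δv₁ = |v_p − v₁| = 1.8661 km/s.
At r₂, v₂ = √(μ/r₂) = 3.773025 km/s.
Transfer-orbit speed at r₂: v_a = √[μ(2/r₂ − 1/a_t)] = 2.452568 km/s.
Second burn Δv₂ = |v₂ − v_a| = 1.3205 km/s.
Total Δv = Δv₁ + Δv₂ = 3.187 km/s.

Δv = 3.19 km/s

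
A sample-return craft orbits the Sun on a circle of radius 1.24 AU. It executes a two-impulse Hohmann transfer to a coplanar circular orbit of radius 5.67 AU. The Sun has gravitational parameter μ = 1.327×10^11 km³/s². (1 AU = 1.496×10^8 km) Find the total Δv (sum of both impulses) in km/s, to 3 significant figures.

Δv = 12.5 km/s

In km: r₁ = 1.24 × 1.496×10^8 = 1.85504×10^8 km; r₂ = 5.67 × 1.496×10^8 = 8.48232×10^8 km.
The Hohmann ellipse has a_t = (r₁ + r₂)/2 = 5.16868×10^8 km.
Circular speed at r₁: v₁ = √(μ/r₁) = √(1.327×10^11/1.85504×10^8) = 26.746 km/s.
On the transfer ellipse at r₁, v² = μ(2/r − 1/a) gives v_p = √[μ(2/r₁ − 1/a_t)] = 34.263 km/s.
First burn Δv₁ = |v_p − v₁| = 7.517 km/s.
At r₂, v₂ = √(μ/r₂) = 12.508 km/s.
Transfer-orbit speed at r₂: v_a = √[μ(2/r₂ − 1/a_t)] = 7.4932 km/s.
Second burn Δv₂ = |v₂ − v_a| = 5.015 km/s.
Total Δv = Δv₁ + Δv₂ = 12.53 km/s.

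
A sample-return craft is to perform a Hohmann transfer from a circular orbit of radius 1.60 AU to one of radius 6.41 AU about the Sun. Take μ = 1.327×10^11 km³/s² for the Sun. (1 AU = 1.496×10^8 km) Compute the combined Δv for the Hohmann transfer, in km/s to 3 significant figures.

In km: r₁ = 1.60 × 1.496×10^8 = 2.3936×10^8 km; r₂ = 6.41 × 1.496×10^8 = 9.58936×10^8 km.
Transfer-ellipse semi-major axis a_t = (r₁ + r₂)/2 = (2.3936×10^8 + 9.58936×10^8)/2 = 5.99148×10^8 km.
At r₁ the circular-orbit speed is v₁ = √(μ/r₁) = 23.546 km/s.
Transfer-orbit speed at r₁ (vis-viva equation): v_p = √[μ(2/r₁ − 1/a_t)] = 29.788 km/s.
First burn Δv₁ = |v_p − v₁| = 6.242 km/s.
Circular speed at r₂: v₂ = √(μ/r₂) = 11.7636 km/s.
Transfer-orbit speed at r₂: v_a = √[μ(2/r₂ − 1/a_t)] = 7.43532 km/s.
Second burn Δv₂ = |v₂ − v_a| = 4.328 km/s.
Total Δv = Δv₁ + Δv₂ = 10.57 km/s.

Δv = 10.6 km/s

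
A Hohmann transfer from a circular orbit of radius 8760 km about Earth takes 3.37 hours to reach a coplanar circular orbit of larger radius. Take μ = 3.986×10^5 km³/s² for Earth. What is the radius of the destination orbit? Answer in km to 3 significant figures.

r₂ = 27500 km

Transfer time t = 3.37 hours = 12132 s, and t = π√(a_t³/μ).
So a_t = (μ t²/π²)^(1/3) = (3.986×10^5 × (12132)² / π²)^(1/3) = 18115 km.
Since a_t = (r₁ + r₂)/2, r₂ = 2a_t − r₁ = 2×18115 − 8760 = 27470 km.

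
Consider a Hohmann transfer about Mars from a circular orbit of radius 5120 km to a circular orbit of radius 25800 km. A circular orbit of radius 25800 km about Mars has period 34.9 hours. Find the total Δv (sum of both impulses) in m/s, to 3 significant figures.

From Kepler's third law T² = 4π²r³/μ at r = 25800 km, T = 34.9 hours = 34.9 × 3600 s = 1.2564×10^5 s: μ = 4π²r³/T² = 42950.0 km³/s².
Semi-major axis of the transfer orbit: a_t = (5120 + 25800)/2 = 15460 km.
At r₁ the circular-orbit speed is v₁ = √(μ/r₁) = 2.89632 km/s.
On the transfer ellipse at r₁, vis-viva equation gives v_p = √[μ(2/r₁ − 1/a_t)] = 3.74155 km/s.
First burn Δv₁ = |v_p − v₁| = 0.8452 km/s.
At r₂, v₂ = √(μ/r₂) = 1.2902 km/s.
Transfer-orbit speed at r₂: v_a = √[μ(2/r₂ − 1/a_t)] = 0.74251 km/s.
Second burn Δv₂ = |v₂ − v_a| = 0.5477 km/s.
Δv = Δv₁ + Δv₂ = 0.8452 + 0.5477 = 1.393 km/s.

Δv = 1390 m/s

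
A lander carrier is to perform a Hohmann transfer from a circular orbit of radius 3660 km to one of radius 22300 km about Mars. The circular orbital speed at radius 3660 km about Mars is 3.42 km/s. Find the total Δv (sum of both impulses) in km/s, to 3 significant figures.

Δv = 1.71 km/s

From the circular-orbit relation v² = μ/r at r = 3660 km: μ = v²r = (3.42)² × 3660 = 42808.8 km³/s².
Transfer-ellipse semi-major axis a_t = (r₁ + r₂)/2 = (3660 + 22300)/2 = 12980 km.
Circular speed at r₁: v₁ = √(μ/r₁) = √(42808.8/3660) = 3.420 km/s.
Transfer-orbit speed at r₁ (vis-viva equation): v_p = √[μ(2/r₁ − 1/a_t)] = 4.483 km/s.
First burn Δv₁ = |v_p − v₁| = 1.063 km/s.
Circular speed at r₂: v₂ = √(μ/r₂) = 1.3855 km/s.
Transfer-orbit speed at r₂: v_a = √[μ(2/r₂ − 1/a_t)] = 0.73573 km/s.
Second burn Δv₂ = |v₂ − v_a| = 0.6498 km/s.
Δv = Δv₁ + Δv₂ = 1.063 + 0.6498 = 1.713 km/s.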